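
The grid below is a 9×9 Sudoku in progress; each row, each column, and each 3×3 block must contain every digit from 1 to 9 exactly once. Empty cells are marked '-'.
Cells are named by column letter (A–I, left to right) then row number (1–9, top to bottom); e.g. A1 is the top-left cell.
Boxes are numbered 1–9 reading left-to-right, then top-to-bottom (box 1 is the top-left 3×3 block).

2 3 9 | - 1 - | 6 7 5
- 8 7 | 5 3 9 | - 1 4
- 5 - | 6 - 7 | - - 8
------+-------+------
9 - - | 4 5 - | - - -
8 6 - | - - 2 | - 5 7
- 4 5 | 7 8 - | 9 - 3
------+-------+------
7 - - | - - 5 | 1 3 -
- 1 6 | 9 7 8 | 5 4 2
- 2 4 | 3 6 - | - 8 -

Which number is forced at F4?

3

Cell F4 itself could take any of {1, 3, 6} by direct elimination.
Consider where 3 can go in box 5.
D5 is out (column D already has a 3).
E5 is out (column E already has a 3).
F6 is out (row 6 already has a 3).
So the only cell in box 5 that can hold 3 is F4.
Therefore F4 = 3.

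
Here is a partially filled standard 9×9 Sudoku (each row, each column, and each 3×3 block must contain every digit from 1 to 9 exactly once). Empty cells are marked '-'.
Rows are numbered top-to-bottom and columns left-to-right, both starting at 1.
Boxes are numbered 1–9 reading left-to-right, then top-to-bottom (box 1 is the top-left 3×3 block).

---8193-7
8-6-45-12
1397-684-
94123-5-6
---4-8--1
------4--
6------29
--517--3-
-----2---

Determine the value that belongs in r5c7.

2

Cell r5c7 itself could take any of {2, 7, 9} by direct elimination.
Consider where 2 can go in column 7.
r2c7 is out (row 2 already has a 2).
r7c7 is out (row 7 already has a 2).
r8c7 is out (box 9 already has a 2).
r9c7 is out (row 9 already has a 2).
So the only cell in column 7 that can hold 2 is r5c7.
Therefore r5c7 = 2.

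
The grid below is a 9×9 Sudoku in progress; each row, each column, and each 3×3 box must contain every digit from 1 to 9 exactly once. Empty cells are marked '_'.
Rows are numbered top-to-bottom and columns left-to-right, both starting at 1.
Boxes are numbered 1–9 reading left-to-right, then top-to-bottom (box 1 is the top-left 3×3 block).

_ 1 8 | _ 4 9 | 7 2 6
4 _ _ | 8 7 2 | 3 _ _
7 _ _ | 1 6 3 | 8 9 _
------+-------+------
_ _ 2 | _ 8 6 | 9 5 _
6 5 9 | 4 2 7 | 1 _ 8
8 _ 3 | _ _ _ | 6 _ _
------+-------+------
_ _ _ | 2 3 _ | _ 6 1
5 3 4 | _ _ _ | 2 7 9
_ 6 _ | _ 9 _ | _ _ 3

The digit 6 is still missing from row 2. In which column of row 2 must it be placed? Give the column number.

3

Consider where 6 can go in row 2.
r2c2 is out (column 2 already has a 6).
r2c8 is out (column 8 already has a 6).
r2c9 is out (column 9 already has a 6).
So the only cell in row 2 that can hold 6 is r2c3.
That is column 3.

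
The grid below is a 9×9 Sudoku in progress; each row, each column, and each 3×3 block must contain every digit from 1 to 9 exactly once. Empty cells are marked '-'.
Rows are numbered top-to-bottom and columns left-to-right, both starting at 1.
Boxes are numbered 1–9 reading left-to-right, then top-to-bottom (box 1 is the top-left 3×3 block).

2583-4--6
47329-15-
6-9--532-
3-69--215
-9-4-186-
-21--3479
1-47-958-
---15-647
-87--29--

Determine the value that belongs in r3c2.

Row 3 already contains {2, 3, 5, 6, 9}.
Column 2 already contains {2, 5, 7, 8, 9}.
Its 3×3 block (box 1) already contains {2, 3, 4, 5, 6, 7, 8, 9}.
The only value from 1–9 not eliminated is 1, so r3c2 = 1.

1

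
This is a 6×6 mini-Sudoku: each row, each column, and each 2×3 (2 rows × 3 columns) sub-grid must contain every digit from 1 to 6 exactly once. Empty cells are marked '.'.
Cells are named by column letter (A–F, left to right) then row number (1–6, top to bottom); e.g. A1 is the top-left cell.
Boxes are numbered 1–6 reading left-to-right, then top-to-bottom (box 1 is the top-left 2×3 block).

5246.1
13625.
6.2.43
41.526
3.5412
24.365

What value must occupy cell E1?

Row 1 already contains {1, 2, 4, 5, 6}.
Column E already contains {1, 2, 4, 5, 6}.
Its 2×3 block (box 2) already contains {1, 2, 5, 6}.
The only value from 1–6 not eliminated is 3, so E1 = 3.

3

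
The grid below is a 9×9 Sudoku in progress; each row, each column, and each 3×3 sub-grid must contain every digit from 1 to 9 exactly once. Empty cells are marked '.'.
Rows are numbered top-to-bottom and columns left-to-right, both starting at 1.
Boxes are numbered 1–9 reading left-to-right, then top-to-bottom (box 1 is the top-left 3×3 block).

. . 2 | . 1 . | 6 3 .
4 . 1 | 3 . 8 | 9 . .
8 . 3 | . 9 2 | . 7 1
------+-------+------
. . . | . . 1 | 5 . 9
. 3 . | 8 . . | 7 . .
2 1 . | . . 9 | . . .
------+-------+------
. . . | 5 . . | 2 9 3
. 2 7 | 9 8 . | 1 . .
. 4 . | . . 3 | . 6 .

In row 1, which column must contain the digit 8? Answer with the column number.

9

Consider where 8 can go in row 1.
R1C1 is out (column 1 already has a 8).
R1C2 is out (box 1 already has a 8).
R1C4 is out (column 4 already has a 8).
R1C6 is out (column 6 already has a 8).
So the only cell in row 1 that can hold 8 is R1C9.
That is column 9.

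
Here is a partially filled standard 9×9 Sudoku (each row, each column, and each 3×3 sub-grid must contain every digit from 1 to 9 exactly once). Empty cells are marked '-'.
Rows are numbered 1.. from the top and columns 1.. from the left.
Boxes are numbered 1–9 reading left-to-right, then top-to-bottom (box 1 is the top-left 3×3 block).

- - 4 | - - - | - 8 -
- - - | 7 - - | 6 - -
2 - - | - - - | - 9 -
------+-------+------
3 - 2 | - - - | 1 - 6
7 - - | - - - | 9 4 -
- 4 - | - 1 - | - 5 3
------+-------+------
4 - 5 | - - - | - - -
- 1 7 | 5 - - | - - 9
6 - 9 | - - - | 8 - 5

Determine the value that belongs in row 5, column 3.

Cell row 5, column 3 itself could take any of {1, 6, 8} by direct elimination.
Consider where 1 can go in box 4.
row 4, column 2 is out (row 4 already has a 1).
row 5, column 2 is out (column 2 already has a 1).
row 6, column 1 is out (row 6 already has a 1).
row 6, column 3 is out (row 6 already has a 1).
So the only cell in box 4 that can hold 1 is row 5, column 3.
Therefore row 5, column 3 = 1.

1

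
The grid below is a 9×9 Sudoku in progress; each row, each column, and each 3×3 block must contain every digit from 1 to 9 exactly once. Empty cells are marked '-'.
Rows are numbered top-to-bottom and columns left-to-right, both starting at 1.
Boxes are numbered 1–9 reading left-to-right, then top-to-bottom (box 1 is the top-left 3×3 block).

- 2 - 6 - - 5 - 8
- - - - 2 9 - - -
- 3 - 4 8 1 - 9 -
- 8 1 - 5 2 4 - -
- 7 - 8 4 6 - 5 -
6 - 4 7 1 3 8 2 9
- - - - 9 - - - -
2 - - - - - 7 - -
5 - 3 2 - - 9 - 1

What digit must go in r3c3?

5

Cell r3c3 itself could take any of {5, 6, 7} by direct elimination.
Consider where 5 can go in row 3.
r3c1 is out (column 1 already has a 5).
r3c7 is out (column 7 already has a 5).
r3c9 is out (box 3 already has a 5).
So the only cell in row 3 that can hold 5 is r3c3.
Therefore r3c3 = 5.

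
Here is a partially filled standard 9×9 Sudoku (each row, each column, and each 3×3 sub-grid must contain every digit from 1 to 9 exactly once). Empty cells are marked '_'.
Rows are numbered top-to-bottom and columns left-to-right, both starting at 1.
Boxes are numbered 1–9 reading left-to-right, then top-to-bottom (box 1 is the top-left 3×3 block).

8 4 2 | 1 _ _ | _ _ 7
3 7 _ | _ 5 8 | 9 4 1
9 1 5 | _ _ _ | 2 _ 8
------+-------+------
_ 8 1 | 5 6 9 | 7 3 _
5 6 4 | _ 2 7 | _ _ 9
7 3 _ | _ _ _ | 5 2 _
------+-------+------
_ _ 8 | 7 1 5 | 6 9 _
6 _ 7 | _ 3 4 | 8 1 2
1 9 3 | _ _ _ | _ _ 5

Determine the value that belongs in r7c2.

Row 7 already contains {1, 5, 6, 7, 8, 9}.
Column 2 already contains {1, 3, 4, 6, 7, 8, 9}.
Its 3×3 block (box 7) already contains {1, 3, 6, 7, 8, 9}.
The only value from 1–9 not eliminated is 2, so r7c2 = 2.

2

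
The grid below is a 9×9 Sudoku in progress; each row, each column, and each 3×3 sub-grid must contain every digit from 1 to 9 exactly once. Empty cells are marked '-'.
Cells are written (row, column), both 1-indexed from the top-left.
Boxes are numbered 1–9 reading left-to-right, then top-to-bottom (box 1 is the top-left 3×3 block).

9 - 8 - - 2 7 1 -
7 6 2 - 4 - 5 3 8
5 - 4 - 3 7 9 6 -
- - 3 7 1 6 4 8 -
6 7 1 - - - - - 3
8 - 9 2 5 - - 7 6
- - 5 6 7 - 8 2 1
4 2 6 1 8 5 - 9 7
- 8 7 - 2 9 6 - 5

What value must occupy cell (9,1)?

1

Cell (9,1) itself could take any of {1, 3} by direct elimination.
Consider where 1 can go in box 7.
(7,1) is out (row 7 already has a 1).
(7,2) is out (row 7 already has a 1).
So the only cell in box 7 that can hold 1 is (9,1).
Therefore (9,1) = 1.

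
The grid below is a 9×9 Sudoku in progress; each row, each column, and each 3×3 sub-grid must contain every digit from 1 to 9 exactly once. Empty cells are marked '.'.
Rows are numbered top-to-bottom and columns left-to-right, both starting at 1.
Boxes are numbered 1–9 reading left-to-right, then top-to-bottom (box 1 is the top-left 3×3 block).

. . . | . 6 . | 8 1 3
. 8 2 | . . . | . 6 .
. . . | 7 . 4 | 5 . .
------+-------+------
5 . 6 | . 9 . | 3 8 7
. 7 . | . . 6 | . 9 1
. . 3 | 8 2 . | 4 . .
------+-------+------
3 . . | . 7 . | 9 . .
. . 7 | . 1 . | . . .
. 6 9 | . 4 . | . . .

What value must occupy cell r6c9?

Cell r6c9 itself could take any of {5, 6} by direct elimination.
Consider where 6 can go in row 6.
r6c1 is out (box 4 already has a 6).
r6c2 is out (column 2 already has a 6).
r6c6 is out (column 6 already has a 6).
r6c8 is out (column 8 already has a 6).
So the only cell in row 6 that can hold 6 is r6c9.
Therefore r6c9 = 6.

6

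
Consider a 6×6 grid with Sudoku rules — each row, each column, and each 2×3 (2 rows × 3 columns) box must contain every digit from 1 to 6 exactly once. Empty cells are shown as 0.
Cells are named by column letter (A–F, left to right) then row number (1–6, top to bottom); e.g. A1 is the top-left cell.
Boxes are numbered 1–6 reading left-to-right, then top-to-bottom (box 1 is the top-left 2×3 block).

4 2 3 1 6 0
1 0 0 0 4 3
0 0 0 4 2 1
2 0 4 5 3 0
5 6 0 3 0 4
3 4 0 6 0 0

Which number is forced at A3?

6

Row 3 already contains {1, 2, 4}.
Column A already contains {1, 2, 3, 4, 5}.
Its 2×3 block (box 3) already contains {2, 4}.
The only value from 1–6 not eliminated is 6, so A3 = 6.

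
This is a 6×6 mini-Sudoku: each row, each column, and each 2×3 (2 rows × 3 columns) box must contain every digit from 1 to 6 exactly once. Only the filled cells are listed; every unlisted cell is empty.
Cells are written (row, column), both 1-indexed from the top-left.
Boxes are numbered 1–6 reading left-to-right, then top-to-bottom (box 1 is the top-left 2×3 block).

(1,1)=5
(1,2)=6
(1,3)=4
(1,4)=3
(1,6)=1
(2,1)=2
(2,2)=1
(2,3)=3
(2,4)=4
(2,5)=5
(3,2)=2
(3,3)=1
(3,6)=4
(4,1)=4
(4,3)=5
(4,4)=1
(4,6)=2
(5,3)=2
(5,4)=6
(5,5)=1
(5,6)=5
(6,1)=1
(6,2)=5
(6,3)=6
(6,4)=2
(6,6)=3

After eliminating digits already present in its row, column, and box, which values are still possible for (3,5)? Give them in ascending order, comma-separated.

3,6

Row 3 already contains {1, 2, 4}.
Column 5 already contains {1, 5}.
Its 2×3 block (box 4) already contains {1, 2, 4}.
Removing those from 1–6 leaves {3, 6} as the candidates for (3,5).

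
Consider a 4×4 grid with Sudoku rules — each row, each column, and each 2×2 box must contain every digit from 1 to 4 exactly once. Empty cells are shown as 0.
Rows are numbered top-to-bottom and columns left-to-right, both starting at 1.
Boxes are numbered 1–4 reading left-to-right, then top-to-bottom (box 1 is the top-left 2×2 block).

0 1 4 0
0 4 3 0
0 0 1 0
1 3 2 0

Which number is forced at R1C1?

3

Cell R1C1 itself could take any of {2, 3} by direct elimination.
Consider where 3 can go in column 1.
R2C1 is out (row 2 already has a 3).
R3C1 is out (box 3 already has a 3).
So the only cell in column 1 that can hold 3 is R1C1.
Therefore R1C1 = 3.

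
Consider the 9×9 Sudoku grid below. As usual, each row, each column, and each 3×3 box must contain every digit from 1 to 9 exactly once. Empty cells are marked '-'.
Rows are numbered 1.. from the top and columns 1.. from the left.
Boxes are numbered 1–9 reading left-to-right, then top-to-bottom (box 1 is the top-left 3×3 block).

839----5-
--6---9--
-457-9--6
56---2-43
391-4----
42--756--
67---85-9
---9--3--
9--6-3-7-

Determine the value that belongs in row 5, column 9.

Cell row 5, column 9 itself could take any of {2, 5, 7, 8} by direct elimination.
Consider where 5 can go in box 6.
row 4, column 7 is out (row 4 already has a 5).
row 5, column 7 is out (column 7 already has a 5).
row 5, column 8 is out (column 8 already has a 5).
row 6, column 8 is out (row 6 already has a 5).
row 6, column 9 is out (row 6 already has a 5).
So the only cell in box 6 that can hold 5 is row 5, column 9.
Therefore row 5, column 9 = 5.

5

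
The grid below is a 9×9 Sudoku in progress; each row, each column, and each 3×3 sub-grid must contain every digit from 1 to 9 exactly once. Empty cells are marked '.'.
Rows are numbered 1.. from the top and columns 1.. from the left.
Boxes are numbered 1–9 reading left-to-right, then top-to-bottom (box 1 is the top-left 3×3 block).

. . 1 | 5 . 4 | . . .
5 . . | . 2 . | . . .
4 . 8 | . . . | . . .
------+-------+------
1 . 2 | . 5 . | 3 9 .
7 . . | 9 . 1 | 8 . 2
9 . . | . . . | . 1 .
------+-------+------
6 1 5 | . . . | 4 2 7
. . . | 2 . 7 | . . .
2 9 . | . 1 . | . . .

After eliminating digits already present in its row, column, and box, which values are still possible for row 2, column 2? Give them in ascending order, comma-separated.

Row 2 already contains {2, 5}.
Column 2 already contains {1, 9}.
Its 3×3 block (box 1) already contains {1, 4, 5, 8}.
Removing those from 1–9 leaves {3, 6, 7} as the candidates for row 2, column 2.

3,6,7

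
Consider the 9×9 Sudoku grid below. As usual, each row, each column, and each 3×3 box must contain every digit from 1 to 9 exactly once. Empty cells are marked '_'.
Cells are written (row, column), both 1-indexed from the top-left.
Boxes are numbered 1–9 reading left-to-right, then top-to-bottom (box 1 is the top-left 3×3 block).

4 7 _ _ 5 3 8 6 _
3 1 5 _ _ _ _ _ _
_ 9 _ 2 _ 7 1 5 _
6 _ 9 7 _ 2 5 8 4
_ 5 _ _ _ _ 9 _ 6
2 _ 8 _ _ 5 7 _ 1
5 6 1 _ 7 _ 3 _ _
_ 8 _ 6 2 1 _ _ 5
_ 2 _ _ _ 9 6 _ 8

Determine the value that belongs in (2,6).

Cell (2,6) itself could take any of {4, 6, 8} by direct elimination.
Consider where 6 can go in column 6.
(5,6) is out (row 5 already has a 6).
(7,6) is out (row 7 already has a 6).
So the only cell in column 6 that can hold 6 is (2,6).
Therefore (2,6) = 6.

6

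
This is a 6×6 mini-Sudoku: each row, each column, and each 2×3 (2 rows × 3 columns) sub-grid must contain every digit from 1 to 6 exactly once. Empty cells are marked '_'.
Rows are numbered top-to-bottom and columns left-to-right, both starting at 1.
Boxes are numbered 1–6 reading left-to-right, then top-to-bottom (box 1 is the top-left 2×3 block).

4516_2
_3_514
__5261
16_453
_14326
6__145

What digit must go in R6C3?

3

Cell R6C3 itself could take any of {2, 3} by direct elimination.
Consider where 3 can go in box 5.
R5C1 is out (row 5 already has a 3).
R6C2 is out (column 2 already has a 3).
So the only cell in box 5 that can hold 3 is R6C3.
Therefore R6C3 = 3.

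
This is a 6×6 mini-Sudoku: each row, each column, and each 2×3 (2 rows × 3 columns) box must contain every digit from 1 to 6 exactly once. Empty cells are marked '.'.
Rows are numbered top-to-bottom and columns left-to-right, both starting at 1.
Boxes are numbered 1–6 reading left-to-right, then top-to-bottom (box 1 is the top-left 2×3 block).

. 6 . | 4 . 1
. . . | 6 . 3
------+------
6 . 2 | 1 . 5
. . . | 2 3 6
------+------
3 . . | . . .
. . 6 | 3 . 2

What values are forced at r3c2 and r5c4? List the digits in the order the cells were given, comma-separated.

3,5

For r3c2:
  Consider where 3 can go in row 3.
  r3c5 is out (column 5 already has a 3).
  So the only cell in row 3 that can hold 3 is r3c2.
  So r3c2 = 3.
For r5c4:
  Row 5 already contains {3}.
  Column 4 already contains {1, 2, 3, 4, 6}.
  Its 2×3 block (box 6) already contains {2, 3}.
  The only value from 1–6 not eliminated is 5, so r5c4 = 5.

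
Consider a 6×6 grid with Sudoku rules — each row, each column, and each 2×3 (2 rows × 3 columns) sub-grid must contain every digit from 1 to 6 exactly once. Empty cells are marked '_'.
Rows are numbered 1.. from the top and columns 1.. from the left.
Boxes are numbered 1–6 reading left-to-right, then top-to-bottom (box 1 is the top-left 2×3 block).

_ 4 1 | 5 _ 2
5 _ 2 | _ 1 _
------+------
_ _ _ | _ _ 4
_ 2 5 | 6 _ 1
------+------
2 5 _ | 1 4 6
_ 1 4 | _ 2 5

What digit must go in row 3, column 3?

6

Cell row 3, column 3 itself could take any of {3, 6} by direct elimination.
Consider where 6 can go in column 3.
row 5, column 3 is out (row 5 already has a 6).
So the only cell in column 3 that can hold 6 is row 3, column 3.
Therefore row 3, column 3 = 6.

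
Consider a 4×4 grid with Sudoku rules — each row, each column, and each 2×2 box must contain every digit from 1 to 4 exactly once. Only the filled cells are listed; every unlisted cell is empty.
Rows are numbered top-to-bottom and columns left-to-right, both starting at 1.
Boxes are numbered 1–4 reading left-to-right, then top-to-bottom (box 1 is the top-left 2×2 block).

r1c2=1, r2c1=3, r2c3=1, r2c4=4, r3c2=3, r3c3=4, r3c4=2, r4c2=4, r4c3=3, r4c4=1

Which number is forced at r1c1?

Cell r1c1 itself could take any of {2, 4} by direct elimination.
Consider where 4 can go in box 1.
r2c2 is out (row 2 already has a 4).
So the only cell in box 1 that can hold 4 is r1c1.
Therefore r1c1 = 4.

4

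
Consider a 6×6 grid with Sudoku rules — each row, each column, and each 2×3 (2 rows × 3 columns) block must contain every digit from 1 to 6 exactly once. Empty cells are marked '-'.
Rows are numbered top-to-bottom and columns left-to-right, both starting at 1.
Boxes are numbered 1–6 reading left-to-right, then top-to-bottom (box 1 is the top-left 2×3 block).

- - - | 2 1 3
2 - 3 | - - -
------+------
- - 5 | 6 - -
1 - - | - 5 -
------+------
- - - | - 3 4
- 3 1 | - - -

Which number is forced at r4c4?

3

Cell r4c4 itself could take any of {3, 4} by direct elimination.
Consider where 3 can go in row 4.
r4c2 is out (column 2 already has a 3).
r4c3 is out (column 3 already has a 3).
r4c6 is out (column 6 already has a 3).
So the only cell in row 4 that can hold 3 is r4c4.
Therefore r4c4 = 3.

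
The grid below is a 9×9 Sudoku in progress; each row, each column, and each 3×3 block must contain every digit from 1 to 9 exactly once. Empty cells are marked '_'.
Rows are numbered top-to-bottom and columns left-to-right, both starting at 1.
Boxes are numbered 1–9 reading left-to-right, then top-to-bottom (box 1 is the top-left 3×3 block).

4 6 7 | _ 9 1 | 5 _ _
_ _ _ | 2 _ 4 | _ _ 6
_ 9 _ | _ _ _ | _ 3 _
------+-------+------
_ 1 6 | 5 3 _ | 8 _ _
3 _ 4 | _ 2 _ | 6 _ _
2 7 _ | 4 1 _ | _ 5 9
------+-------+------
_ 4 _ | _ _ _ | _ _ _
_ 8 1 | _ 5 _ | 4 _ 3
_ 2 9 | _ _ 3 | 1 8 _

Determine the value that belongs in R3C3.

Cell R3C3 itself could take any of {2, 5, 8} by direct elimination.
Consider where 2 can go in column 3.
R2C3 is out (row 2 already has a 2).
R6C3 is out (row 6 already has a 2).
R7C3 is out (box 7 already has a 2).
So the only cell in column 3 that can hold 2 is R3C3.
Therefore R3C3 = 2.

2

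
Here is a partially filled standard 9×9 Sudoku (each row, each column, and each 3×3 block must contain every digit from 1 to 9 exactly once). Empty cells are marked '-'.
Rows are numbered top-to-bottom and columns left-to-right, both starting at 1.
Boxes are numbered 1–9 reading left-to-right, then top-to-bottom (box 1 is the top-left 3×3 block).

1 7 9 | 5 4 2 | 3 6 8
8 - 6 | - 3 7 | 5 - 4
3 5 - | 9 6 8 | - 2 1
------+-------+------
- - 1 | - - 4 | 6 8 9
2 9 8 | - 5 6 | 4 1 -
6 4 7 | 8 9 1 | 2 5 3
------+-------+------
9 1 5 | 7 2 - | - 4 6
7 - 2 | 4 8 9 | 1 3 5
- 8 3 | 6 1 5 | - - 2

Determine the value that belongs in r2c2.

2

Row 2 already contains {3, 4, 5, 6, 7, 8}.
Column 2 already contains {1, 4, 5, 7, 8, 9}.
Its 3×3 block (box 1) already contains {1, 3, 5, 6, 7, 8, 9}.
The only value from 1–9 not eliminated is 2, so r2c2 = 2.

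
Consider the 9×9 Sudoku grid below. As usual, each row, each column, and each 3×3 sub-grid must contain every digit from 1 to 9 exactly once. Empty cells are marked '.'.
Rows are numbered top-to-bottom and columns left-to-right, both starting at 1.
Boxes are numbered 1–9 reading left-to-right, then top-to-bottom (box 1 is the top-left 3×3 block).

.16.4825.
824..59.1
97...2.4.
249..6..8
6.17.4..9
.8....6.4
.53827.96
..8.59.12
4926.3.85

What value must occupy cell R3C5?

6

Cell R3C5 itself could take any of {1, 3, 6} by direct elimination.
Consider where 6 can go in row 3.
R3C3 is out (column 3 already has a 6).
R3C4 is out (column 4 already has a 6).
R3C7 is out (column 7 already has a 6).
R3C9 is out (column 9 already has a 6).
So the only cell in row 3 that can hold 6 is R3C5.
Therefore R3C5 = 6.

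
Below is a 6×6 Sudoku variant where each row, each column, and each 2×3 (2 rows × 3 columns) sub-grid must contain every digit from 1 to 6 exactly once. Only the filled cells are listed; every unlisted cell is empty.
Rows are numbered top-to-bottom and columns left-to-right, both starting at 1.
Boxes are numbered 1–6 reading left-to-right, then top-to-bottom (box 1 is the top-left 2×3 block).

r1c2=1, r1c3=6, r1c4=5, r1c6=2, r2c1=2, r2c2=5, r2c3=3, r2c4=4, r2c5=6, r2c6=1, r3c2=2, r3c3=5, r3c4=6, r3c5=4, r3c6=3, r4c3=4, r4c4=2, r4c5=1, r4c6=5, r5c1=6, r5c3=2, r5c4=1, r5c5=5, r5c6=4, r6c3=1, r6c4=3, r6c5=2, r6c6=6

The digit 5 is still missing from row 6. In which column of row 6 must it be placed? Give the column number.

1

Consider where 5 can go in row 6.
r6c2 is out (column 2 already has a 5).
So the only cell in row 6 that can hold 5 is r6c1.
That is column 1.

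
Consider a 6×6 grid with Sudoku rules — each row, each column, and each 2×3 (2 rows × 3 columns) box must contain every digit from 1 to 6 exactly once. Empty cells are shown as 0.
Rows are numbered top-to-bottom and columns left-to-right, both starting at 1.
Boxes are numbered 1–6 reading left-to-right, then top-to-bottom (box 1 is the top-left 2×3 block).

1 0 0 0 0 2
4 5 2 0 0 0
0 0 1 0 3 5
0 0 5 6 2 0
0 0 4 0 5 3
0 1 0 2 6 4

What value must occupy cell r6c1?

5

Cell r6c1 itself could take any of {3, 5} by direct elimination.
Consider where 5 can go in column 1.
r3c1 is out (row 3 already has a 5).
r4c1 is out (row 4 already has a 5).
r5c1 is out (row 5 already has a 5).
So the only cell in column 1 that can hold 5 is r6c1.
Therefore r6c1 = 5.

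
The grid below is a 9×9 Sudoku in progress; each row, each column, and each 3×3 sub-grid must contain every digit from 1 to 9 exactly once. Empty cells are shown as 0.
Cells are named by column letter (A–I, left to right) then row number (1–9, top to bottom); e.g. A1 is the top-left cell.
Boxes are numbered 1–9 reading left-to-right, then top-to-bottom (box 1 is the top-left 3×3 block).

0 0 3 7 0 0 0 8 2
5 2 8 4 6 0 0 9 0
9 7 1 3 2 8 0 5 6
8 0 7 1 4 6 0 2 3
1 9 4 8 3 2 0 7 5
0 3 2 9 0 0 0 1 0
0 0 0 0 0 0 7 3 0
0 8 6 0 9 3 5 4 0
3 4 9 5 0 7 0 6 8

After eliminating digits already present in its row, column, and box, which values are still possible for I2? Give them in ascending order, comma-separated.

Row 2 already contains {2, 4, 5, 6, 8, 9}.
Column I already contains {2, 3, 5, 6, 8}.
Its 3×3 block (box 3) already contains {2, 5, 6, 8, 9}.
Removing those from 1–9 leaves {1, 7} as the candidates for I2.

1,7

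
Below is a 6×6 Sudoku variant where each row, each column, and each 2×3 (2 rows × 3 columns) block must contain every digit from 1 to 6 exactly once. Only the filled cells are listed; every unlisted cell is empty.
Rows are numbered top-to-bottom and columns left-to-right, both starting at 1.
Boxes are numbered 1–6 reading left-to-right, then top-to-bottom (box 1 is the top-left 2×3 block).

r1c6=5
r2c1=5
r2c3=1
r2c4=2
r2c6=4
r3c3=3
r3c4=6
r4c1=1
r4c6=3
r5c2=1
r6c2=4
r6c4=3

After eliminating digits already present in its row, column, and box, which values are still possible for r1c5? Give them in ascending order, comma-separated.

Row 1 already contains {5}.
Column 5 already contains {}.
Its 2×3 block (box 2) already contains {2, 4, 5}.
Removing those from 1–6 leaves {1, 3, 6} as the candidates for r1c5.

1,3,6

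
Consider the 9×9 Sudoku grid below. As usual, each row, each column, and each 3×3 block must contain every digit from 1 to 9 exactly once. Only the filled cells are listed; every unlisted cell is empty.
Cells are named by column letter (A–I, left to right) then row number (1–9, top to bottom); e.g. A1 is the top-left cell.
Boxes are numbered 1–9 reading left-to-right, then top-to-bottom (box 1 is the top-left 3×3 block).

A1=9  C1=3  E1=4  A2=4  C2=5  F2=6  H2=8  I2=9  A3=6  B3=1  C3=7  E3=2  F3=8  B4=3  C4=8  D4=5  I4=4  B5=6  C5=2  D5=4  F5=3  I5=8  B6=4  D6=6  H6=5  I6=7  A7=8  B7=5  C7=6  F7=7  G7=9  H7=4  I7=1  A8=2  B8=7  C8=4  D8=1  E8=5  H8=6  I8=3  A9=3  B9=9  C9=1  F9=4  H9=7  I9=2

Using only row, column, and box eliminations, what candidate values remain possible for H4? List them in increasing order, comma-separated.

Row 4 already contains {3, 4, 5, 8}.
Column H already contains {4, 5, 6, 7, 8}.
Its 3×3 block (box 6) already contains {4, 5, 7, 8}.
Removing those from 1–9 leaves {1, 2, 9} as the candidates for H4.

1,2,9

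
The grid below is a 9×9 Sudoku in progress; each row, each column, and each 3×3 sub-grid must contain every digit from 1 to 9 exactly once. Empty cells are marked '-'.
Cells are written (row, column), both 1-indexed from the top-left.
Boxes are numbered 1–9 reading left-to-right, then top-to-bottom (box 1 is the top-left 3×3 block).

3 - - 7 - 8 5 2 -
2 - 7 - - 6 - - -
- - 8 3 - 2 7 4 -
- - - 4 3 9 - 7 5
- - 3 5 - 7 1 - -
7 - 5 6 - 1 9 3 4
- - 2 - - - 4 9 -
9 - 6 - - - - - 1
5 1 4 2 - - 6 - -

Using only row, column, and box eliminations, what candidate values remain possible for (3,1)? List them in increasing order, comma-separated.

1,6

Row 3 already contains {2, 3, 4, 7, 8}.
Column 1 already contains {2, 3, 5, 7, 9}.
Its 3×3 block (box 1) already contains {2, 3, 7, 8}.
Removing those from 1–9 leaves {1, 6} as the candidates for (3,1).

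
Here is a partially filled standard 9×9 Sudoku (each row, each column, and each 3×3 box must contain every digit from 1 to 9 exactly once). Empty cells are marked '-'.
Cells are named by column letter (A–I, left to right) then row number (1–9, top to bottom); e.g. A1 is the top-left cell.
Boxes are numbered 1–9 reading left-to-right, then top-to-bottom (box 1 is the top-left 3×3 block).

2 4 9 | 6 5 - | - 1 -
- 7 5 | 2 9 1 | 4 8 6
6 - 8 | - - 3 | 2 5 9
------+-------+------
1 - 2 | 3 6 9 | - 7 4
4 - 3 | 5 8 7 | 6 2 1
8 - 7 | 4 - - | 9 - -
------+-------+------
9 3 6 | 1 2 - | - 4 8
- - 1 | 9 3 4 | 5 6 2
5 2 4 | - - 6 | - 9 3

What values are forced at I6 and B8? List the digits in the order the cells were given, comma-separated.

5,8

For I6:
  Row 6 already contains {4, 7, 8, 9}.
  Column I already contains {1, 2, 3, 4, 6, 8, 9}.
  Its 3×3 block (box 6) already contains {1, 2, 4, 6, 7, 9}.
  The only value from 1–9 not eliminated is 5, so I6 = 5.
For B8:
  Row 8 already contains {1, 2, 3, 4, 5, 6, 9}.
  Column B already contains {2, 3, 4, 7}.
  Its 3×3 block (box 7) already contains {1, 2, 3, 4, 5, 6, 9}.
  The only value from 1–9 not eliminated is 8, so B8 = 8.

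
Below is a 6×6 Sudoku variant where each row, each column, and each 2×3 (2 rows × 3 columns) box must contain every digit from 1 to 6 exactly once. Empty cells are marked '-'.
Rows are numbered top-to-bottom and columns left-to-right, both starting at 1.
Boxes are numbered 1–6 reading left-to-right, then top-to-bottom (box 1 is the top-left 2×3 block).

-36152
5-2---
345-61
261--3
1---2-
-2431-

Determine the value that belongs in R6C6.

Cell R6C6 itself could take any of {5, 6} by direct elimination.
Consider where 5 can go in row 6.
R6C1 is out (column 1 already has a 5).
So the only cell in row 6 that can hold 5 is R6C6.
Therefore R6C6 = 5.

5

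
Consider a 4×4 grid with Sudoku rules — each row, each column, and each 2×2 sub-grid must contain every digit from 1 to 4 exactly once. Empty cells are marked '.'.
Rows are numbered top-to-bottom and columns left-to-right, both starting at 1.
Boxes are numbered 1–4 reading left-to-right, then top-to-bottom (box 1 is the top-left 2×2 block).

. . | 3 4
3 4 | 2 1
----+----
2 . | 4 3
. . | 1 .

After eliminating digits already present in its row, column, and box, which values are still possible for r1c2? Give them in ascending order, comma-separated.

Row 1 already contains {3, 4}.
Column 2 already contains {4}.
Its 2×2 block (box 1) already contains {3, 4}.
Removing those from 1–4 leaves {1, 2} as the candidates for r1c2.

1,2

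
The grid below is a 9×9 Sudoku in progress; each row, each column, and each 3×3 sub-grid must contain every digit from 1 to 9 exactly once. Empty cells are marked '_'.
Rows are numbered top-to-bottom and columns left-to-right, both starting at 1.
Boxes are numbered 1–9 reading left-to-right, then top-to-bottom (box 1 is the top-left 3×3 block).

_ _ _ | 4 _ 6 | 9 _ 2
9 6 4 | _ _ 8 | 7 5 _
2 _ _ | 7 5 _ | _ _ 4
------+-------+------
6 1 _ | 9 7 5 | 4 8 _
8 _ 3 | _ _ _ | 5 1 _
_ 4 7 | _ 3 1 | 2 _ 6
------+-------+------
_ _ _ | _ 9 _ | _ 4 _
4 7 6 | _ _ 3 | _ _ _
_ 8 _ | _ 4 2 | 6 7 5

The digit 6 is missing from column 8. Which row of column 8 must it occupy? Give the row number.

3

Consider where 6 can go in column 8.
r1c8 is out (row 1 already has a 6).
r6c8 is out (row 6 already has a 6).
r8c8 is out (row 8 already has a 6).
So the only cell in column 8 that can hold 6 is r3c8.
That is row 3.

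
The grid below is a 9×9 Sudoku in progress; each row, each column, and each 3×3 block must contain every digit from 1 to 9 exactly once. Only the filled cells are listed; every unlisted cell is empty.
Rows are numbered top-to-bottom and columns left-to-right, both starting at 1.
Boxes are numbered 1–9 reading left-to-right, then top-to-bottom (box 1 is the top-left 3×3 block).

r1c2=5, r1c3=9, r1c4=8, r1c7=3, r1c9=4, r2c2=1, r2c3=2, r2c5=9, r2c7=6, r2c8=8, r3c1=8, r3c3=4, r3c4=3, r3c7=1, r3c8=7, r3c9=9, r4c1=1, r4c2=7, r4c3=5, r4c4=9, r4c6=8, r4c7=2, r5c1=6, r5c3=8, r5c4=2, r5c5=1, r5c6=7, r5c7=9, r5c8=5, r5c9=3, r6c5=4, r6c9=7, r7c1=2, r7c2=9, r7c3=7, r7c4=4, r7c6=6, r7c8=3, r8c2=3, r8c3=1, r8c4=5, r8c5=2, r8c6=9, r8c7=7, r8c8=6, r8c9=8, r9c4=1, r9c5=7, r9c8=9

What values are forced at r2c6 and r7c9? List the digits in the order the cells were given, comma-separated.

For r2c6:
  Consider where 4 can go in box 2.
  r1c5 is out (row 1 already has a 4).
  r1c6 is out (row 1 already has a 4).
  r2c4 is out (column 4 already has a 4).
  r3c5 is out (row 3 already has a 4).
  r3c6 is out (row 3 already has a 4).
  So the only cell in box 2 that can hold 4 is r2c6.
  So r2c6 = 4.
For r7c9:
  Consider where 1 can go in row 7.
  r7c5 is out (column 5 already has a 1).
  r7c7 is out (column 7 already has a 1).
  So the only cell in row 7 that can hold 1 is r7c9.
  So r7c9 = 1.

4,1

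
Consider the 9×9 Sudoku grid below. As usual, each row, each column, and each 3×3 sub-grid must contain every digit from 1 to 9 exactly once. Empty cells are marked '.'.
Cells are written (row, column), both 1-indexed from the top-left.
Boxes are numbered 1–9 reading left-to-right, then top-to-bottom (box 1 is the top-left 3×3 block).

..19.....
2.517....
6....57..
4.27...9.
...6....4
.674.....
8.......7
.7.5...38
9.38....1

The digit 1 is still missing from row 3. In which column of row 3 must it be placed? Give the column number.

8

Consider where 1 can go in row 3.
(3,2) is out (box 1 already has a 1).
(3,3) is out (column 3 already has a 1).
(3,4) is out (column 4 already has a 1).
(3,5) is out (box 2 already has a 1).
(3,9) is out (column 9 already has a 1).
So the only cell in row 3 that can hold 1 is (3,8).
That is column 8.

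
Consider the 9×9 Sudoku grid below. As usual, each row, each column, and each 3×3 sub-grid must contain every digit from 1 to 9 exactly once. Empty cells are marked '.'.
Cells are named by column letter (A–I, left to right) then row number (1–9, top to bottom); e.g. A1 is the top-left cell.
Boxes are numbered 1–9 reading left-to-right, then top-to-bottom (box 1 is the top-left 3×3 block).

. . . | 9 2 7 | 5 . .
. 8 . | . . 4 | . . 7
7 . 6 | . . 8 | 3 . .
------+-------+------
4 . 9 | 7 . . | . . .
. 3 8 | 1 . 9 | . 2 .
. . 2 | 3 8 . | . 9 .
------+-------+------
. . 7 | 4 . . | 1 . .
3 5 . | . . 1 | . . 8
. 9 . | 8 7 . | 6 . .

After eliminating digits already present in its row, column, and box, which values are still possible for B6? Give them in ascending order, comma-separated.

1,6,7

Row 6 already contains {2, 3, 8, 9}.
Column B already contains {3, 5, 8, 9}.
Its 3×3 block (box 4) already contains {2, 3, 4, 8, 9}.
Removing those from 1–9 leaves {1, 6, 7} as the candidates for B6.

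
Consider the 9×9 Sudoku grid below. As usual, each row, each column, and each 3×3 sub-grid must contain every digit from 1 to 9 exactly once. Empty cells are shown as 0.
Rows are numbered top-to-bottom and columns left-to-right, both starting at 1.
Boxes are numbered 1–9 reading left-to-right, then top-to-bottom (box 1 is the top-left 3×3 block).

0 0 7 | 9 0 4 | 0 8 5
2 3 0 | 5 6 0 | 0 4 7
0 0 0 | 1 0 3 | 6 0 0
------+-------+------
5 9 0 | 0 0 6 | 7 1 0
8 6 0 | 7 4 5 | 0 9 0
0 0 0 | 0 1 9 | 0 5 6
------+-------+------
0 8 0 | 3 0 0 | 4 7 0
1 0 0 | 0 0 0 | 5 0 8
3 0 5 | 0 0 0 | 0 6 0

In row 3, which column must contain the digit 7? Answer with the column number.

Consider where 7 can go in row 3.
R3C1 is out (box 1 already has a 7).
R3C2 is out (box 1 already has a 7).
R3C3 is out (column 3 already has a 7).
R3C8 is out (column 8 already has a 7).
R3C9 is out (column 9 already has a 7).
So the only cell in row 3 that can hold 7 is R3C5.
That is column 5.

5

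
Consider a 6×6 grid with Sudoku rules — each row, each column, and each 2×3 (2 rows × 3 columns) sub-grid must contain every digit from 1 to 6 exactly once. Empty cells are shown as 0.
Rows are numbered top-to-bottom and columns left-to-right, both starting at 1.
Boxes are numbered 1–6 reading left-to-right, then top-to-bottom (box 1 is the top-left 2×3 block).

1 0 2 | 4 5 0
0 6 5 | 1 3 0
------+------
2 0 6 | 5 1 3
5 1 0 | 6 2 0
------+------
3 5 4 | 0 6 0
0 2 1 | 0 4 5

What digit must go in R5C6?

Cell R5C6 itself could take any of {1, 2} by direct elimination.
Consider where 1 can go in row 5.
R5C4 is out (column 4 already has a 1).
So the only cell in row 5 that can hold 1 is R5C6.
Therefore R5C6 = 1.

1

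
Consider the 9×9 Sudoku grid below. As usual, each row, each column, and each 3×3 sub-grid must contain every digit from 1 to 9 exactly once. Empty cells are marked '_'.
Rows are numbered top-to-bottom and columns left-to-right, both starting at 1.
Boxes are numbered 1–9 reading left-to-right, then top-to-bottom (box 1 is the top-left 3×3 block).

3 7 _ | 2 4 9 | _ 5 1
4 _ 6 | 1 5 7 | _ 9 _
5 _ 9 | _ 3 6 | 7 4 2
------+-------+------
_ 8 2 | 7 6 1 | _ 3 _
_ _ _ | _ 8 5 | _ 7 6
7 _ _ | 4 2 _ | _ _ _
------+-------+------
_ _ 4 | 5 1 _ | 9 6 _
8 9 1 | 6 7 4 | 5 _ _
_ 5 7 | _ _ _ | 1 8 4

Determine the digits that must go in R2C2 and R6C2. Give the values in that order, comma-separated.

2,6

For R2C2:
  Row 2 already contains {1, 4, 5, 6, 7, 9}.
  Column 2 already contains {5, 7, 8, 9}.
  Its 3×3 block (box 1) already contains {3, 4, 5, 6, 7, 9}.
  The only value from 1–9 not eliminated is 2, so R2C2 = 2.
For R6C2:
  Consider where 6 can go in row 6.
  R6C3 is out (column 3 already has a 6).
  R6C6 is out (column 6 already has a 6).
  R6C7 is out (box 6 already has a 6).
  R6C8 is out (column 8 already has a 6).
  R6C9 is out (column 9 already has a 6).
  So the only cell in row 6 that can hold 6 is R6C2.
  So R6C2 = 6.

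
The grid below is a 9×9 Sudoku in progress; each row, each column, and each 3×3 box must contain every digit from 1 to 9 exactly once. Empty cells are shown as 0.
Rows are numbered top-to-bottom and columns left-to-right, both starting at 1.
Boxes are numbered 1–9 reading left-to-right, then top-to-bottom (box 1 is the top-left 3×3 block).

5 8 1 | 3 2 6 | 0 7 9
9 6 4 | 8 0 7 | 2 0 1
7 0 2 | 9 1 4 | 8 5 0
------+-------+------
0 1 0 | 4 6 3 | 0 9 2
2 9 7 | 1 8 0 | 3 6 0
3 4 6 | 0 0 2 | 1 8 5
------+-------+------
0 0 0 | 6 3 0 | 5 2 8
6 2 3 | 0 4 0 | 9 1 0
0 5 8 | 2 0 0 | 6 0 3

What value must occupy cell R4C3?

5

Row 4 already contains {1, 2, 3, 4, 6, 9}.
Column 3 already contains {1, 2, 3, 4, 6, 7, 8}.
Its 3×3 block (box 4) already contains {1, 2, 3, 4, 6, 7, 9}.
The only value from 1–9 not eliminated is 5, so R4C3 = 5.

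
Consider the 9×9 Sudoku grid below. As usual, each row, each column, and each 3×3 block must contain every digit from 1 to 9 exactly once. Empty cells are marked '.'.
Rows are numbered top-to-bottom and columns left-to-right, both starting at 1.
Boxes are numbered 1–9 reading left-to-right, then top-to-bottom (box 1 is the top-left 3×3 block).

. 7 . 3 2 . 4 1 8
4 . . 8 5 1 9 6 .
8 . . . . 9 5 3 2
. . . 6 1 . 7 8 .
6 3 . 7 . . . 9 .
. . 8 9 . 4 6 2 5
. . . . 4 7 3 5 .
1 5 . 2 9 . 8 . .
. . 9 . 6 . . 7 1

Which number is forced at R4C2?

9

Cell R4C2 itself could take any of {2, 4, 9} by direct elimination.
Consider where 9 can go in column 2.
R2C2 is out (row 2 already has a 9).
R3C2 is out (row 3 already has a 9).
R6C2 is out (row 6 already has a 9).
R7C2 is out (box 7 already has a 9).
R9C2 is out (row 9 already has a 9).
So the only cell in column 2 that can hold 9 is R4C2.
Therefore R4C2 = 9.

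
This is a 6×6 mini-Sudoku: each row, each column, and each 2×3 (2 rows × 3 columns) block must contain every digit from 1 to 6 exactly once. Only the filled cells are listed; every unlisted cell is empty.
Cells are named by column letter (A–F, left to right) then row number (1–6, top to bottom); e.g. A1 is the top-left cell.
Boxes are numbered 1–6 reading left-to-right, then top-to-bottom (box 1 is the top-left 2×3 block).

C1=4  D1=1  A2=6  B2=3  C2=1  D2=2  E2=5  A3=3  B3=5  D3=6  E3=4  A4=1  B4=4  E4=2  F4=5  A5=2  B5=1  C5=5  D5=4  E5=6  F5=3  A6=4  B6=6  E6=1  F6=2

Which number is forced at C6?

Row 6 already contains {1, 2, 4, 6}.
Column C already contains {1, 4, 5}.
Its 2×3 block (box 5) already contains {1, 2, 4, 5, 6}.
The only value from 1–6 not eliminated is 3, so C6 = 3.

3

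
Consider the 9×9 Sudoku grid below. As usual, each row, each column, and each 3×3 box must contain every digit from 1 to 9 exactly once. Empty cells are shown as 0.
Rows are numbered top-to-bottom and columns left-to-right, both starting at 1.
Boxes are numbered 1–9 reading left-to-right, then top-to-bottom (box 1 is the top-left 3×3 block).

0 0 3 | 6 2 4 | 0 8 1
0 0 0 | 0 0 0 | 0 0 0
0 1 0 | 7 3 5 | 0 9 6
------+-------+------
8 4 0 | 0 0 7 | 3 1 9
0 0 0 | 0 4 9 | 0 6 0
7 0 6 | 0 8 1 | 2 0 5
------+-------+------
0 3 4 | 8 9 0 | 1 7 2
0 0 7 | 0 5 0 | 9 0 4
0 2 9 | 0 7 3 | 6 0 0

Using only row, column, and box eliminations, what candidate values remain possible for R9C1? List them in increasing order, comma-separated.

Row 9 already contains {2, 3, 6, 7, 9}.
Column 1 already contains {7, 8}.
Its 3×3 block (box 7) already contains {2, 3, 4, 7, 9}.
Removing those from 1–9 leaves {1, 5} as the candidates for R9C1.

1,5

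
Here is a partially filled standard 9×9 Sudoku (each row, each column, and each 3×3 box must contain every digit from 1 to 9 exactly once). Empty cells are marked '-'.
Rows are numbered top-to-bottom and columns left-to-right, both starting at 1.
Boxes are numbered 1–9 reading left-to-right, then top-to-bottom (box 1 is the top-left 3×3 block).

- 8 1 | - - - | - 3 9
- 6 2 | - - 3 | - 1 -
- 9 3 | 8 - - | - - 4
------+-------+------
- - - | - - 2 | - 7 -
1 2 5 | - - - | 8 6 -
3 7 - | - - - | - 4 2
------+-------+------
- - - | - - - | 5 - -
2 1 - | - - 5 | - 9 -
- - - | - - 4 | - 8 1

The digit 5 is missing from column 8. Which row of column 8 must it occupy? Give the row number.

Consider where 5 can go in column 8.
R7C8 is out (row 7 already has a 5).
So the only cell in column 8 that can hold 5 is R3C8.
That is row 3.

3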